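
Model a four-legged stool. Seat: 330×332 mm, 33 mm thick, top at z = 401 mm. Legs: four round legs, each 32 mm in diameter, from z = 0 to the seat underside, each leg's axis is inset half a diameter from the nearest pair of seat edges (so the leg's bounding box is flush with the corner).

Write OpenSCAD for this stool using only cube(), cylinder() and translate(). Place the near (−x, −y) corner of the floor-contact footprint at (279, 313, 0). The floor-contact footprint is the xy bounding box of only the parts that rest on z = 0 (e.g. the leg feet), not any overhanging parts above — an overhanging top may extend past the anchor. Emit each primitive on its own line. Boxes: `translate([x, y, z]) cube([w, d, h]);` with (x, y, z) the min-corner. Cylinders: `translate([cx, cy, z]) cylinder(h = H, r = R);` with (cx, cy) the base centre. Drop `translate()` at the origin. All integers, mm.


// leg_h = 401 - 33 = 368
translate([279, 313, 368]) cube([330, 332, 33]);
translate([295, 329, 0]) cylinder(h = 368, r = 16);
translate([593, 329, 0]) cylinder(h = 368, r = 16);
translate([295, 629, 0]) cylinder(h = 368, r = 16);
translate([593, 629, 0]) cylinder(h = 368, r = 16);


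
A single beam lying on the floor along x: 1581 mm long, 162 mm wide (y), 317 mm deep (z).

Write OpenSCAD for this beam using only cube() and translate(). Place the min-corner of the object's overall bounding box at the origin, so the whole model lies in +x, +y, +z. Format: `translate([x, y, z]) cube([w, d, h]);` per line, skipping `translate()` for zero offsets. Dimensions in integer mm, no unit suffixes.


cube([1581, 162, 317]);


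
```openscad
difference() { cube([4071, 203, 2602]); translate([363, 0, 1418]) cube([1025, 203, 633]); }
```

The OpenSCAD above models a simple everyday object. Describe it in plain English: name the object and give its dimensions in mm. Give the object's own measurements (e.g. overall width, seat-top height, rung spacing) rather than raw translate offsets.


A wall 4071 mm long (x), 203 mm thick (y), 2602 mm tall, with a rectangular window opening cut through it. The opening is 1025 mm wide and 633 mm tall; its sill is at z = 1418 mm and its near (−x) edge is 363 mm from the wall's −x end. The opening passes through the full wall thickness.


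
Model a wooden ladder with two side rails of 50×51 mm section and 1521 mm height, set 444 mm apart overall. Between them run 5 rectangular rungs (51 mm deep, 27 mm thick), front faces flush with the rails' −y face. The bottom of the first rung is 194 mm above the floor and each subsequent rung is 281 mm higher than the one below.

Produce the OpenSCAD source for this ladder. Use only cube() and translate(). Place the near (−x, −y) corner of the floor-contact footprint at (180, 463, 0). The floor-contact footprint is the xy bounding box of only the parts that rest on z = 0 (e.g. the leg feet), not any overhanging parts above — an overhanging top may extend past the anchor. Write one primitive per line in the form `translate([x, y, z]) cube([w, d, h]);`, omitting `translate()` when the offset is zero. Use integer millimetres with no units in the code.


translate([180, 463, 0]) cube([50, 51, 1521]);
translate([574, 463, 0]) cube([50, 51, 1521]);
translate([230, 463, 194]) cube([344, 51, 27]);
translate([230, 463, 475]) cube([344, 51, 27]);
translate([230, 463, 756]) cube([344, 51, 27]);
translate([230, 463, 1037]) cube([344, 51, 27]);
translate([230, 463, 1318]) cube([344, 51, 27]);


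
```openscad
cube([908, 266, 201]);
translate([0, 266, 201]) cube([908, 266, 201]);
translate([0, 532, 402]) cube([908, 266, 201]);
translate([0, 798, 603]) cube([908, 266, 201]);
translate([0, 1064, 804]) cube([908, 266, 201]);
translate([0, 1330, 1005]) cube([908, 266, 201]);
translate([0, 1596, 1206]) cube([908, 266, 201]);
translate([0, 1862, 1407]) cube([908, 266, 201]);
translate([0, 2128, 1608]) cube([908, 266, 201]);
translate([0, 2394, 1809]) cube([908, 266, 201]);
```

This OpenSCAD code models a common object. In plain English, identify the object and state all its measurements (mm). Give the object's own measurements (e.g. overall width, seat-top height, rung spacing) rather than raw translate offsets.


A straight staircase of 10 solid steps. Each step is 908 mm wide (x), 266 mm deep (y, the going) and 201 mm tall (the rise). The first step rests on the floor; each subsequent step sits one going further in +y and one rise higher in +z, directly behind and above the previous step with no overlap.


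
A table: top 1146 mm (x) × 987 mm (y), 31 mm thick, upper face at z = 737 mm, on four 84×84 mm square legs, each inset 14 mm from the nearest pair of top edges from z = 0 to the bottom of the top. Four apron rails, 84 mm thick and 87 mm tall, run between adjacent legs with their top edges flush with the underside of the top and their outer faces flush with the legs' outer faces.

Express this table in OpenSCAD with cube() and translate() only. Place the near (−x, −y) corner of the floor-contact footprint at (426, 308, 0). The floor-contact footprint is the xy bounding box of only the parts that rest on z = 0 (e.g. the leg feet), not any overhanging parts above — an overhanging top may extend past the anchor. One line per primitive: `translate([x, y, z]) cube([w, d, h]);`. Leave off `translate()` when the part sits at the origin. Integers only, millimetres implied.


translate([412, 294, 706]) cube([1146, 987, 31]);
translate([426, 308, 0]) cube([84, 84, 706]);
translate([1460, 308, 0]) cube([84, 84, 706]);
translate([426, 1183, 0]) cube([84, 84, 706]);
translate([1460, 1183, 0]) cube([84, 84, 706]);
translate([510, 308, 619]) cube([950, 84, 87]);
translate([510, 1183, 619]) cube([950, 84, 87]);
translate([426, 392, 619]) cube([84, 791, 87]);
translate([1460, 392, 619]) cube([84, 791, 87]);


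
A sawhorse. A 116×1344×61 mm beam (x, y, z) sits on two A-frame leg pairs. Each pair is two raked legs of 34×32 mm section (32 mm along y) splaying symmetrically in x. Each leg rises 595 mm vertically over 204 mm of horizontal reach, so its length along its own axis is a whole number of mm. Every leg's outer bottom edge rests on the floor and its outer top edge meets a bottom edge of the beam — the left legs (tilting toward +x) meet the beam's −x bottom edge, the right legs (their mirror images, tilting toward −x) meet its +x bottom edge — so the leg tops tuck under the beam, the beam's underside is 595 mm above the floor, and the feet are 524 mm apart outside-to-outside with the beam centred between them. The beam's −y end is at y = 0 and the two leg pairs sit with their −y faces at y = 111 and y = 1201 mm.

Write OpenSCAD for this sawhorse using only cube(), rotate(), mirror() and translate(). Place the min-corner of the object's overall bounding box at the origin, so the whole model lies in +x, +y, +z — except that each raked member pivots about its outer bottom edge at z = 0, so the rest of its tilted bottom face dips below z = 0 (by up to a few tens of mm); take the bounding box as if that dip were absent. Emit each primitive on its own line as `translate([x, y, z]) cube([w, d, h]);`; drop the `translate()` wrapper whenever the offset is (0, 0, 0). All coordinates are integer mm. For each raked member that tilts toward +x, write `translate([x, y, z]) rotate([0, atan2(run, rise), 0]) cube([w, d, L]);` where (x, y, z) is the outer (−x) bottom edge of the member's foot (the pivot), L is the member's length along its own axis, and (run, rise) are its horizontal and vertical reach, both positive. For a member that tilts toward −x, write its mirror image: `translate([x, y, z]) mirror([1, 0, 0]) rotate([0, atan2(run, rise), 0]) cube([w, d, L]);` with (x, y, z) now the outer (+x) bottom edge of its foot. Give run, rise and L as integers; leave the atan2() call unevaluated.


// leg length = √(204² + 595²) = 629
// right-leg outer foot x = 2·204 + 116 = 524
// beam min-corner = (204, 0, 595)
translate([204, 0, 595]) cube([116, 1344, 61]);
translate([0, 111, 0]) rotate([0, atan2(204, 595), 0]) cube([34, 32, 629]);
translate([524, 111, 0]) mirror([1, 0, 0]) rotate([0, atan2(204, 595), 0]) cube([34, 32, 629]);
translate([0, 1201, 0]) rotate([0, atan2(204, 595), 0]) cube([34, 32, 629]);
translate([524, 1201, 0]) mirror([1, 0, 0]) rotate([0, atan2(204, 595), 0]) cube([34, 32, 629]);


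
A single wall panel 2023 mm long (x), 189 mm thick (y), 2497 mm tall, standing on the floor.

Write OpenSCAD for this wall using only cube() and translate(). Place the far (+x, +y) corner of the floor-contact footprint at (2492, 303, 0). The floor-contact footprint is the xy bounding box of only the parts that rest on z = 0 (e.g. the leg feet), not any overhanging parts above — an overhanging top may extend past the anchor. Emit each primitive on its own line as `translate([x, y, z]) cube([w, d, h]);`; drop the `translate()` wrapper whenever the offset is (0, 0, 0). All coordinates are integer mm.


translate([469, 114, 0]) cube([2023, 189, 2497]);


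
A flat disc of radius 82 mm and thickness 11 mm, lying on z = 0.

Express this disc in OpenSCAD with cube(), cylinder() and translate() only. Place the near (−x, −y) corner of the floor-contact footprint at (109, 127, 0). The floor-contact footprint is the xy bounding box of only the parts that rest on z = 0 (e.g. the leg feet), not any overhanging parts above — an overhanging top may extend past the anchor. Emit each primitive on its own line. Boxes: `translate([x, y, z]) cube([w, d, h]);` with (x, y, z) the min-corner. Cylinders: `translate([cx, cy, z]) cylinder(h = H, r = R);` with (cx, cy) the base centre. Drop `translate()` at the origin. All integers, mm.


translate([191, 209, 0]) cylinder(h = 11, r = 82);


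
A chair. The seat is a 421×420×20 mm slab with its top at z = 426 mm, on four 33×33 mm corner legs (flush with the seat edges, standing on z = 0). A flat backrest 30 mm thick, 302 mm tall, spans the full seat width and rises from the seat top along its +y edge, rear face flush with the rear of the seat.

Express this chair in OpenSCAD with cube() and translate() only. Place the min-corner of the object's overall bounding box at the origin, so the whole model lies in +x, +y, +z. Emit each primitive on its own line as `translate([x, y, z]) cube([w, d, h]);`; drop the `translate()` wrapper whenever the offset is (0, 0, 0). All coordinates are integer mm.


// leg_h = 426 - 20 = 406
translate([0, 0, 406]) cube([421, 420, 20]);
cube([33, 33, 406]);
translate([388, 0, 0]) cube([33, 33, 406]);
translate([0, 387, 0]) cube([33, 33, 406]);
translate([388, 387, 0]) cube([33, 33, 406]);
translate([0, 390, 426]) cube([421, 30, 302]);


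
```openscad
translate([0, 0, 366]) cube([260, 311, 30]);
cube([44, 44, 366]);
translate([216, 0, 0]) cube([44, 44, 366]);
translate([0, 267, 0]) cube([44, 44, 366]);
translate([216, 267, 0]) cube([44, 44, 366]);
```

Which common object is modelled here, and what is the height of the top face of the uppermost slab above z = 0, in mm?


A stool. The seat height is 396 mm.

A 260×311×30 slab at z = 366 on four corner posts — a stool. The seat top is 366 + 30 = 396 mm.


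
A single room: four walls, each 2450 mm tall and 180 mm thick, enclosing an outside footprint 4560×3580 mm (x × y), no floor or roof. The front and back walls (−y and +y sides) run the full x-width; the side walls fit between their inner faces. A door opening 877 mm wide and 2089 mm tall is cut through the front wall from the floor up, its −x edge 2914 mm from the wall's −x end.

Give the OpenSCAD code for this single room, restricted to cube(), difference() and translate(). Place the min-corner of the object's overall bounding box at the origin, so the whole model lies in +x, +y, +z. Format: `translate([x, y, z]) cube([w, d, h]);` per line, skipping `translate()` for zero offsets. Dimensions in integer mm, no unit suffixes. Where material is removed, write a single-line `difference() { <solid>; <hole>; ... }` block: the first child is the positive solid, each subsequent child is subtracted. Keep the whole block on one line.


difference() { cube([4560, 180, 2450]); translate([2914, 0, 0]) cube([877, 180, 2089]); }
translate([0, 3400, 0]) cube([4560, 180, 2450]);
translate([0, 180, 0]) cube([180, 3220, 2450]);
translate([4380, 180, 0]) cube([180, 3220, 2450]);


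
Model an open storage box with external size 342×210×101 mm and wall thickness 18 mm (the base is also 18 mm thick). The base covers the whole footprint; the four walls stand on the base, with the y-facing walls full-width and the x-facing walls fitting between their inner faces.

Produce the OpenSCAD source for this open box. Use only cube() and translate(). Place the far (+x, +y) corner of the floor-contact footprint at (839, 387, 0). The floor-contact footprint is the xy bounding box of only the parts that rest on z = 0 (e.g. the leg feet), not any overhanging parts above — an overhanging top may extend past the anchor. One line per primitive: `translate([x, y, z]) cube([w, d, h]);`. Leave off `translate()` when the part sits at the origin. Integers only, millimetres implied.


translate([497, 177, 0]) cube([342, 210, 18]);
translate([497, 177, 18]) cube([342, 18, 83]);
translate([497, 369, 18]) cube([342, 18, 83]);
translate([497, 195, 18]) cube([18, 174, 83]);
translate([821, 195, 18]) cube([18, 174, 83]);


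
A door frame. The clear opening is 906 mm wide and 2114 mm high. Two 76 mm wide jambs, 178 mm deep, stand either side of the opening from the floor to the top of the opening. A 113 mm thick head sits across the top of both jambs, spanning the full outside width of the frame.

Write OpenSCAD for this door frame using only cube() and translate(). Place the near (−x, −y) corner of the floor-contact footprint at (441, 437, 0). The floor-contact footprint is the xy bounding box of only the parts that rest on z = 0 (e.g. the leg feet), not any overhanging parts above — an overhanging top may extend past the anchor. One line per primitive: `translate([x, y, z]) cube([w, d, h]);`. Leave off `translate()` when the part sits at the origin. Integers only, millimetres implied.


translate([441, 437, 0]) cube([76, 178, 2114]);
translate([1423, 437, 0]) cube([76, 178, 2114]);
translate([441, 437, 2114]) cube([1058, 178, 113]);


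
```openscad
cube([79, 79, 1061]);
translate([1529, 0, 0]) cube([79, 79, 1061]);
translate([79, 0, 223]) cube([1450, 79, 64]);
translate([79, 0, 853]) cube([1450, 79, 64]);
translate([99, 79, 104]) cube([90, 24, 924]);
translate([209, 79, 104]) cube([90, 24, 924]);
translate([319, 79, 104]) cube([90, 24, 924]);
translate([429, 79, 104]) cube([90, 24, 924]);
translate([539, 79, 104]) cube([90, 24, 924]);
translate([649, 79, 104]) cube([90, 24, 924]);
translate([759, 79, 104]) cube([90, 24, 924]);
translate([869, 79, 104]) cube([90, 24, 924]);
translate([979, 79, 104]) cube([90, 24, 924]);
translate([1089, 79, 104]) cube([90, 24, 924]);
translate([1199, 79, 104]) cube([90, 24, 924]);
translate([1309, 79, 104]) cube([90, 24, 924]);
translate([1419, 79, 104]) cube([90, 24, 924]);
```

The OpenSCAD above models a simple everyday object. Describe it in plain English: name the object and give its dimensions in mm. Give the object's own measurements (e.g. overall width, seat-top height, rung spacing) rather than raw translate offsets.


A fence section. Two 79×79 mm posts, 1061 mm tall, stand on the floor with a clear span of 1450 mm between their inner faces. Two horizontal rails of 79×64 mm section span the gap between the posts with their undersides at z = 223 mm and z = 853 mm, flush with the posts' −y face. 13 pickets, each 90 mm wide, 24 mm thick and 924 mm tall, are fixed to the +y face of the rails with their bottoms at z = 104 mm, spaced across the span with a 20 mm gap after the −x post and between neighbouring pickets and before the +x post.


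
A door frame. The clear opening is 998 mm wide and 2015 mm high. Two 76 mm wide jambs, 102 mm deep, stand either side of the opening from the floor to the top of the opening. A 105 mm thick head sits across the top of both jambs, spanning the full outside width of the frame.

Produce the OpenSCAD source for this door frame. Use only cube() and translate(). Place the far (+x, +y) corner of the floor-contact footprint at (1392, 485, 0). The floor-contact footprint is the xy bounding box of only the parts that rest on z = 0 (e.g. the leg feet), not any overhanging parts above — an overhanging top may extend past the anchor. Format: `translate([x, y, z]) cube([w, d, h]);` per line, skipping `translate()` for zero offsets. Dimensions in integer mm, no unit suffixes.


translate([242, 383, 0]) cube([76, 102, 2015]);
translate([1316, 383, 0]) cube([76, 102, 2015]);
translate([242, 383, 2015]) cube([1150, 102, 105]);


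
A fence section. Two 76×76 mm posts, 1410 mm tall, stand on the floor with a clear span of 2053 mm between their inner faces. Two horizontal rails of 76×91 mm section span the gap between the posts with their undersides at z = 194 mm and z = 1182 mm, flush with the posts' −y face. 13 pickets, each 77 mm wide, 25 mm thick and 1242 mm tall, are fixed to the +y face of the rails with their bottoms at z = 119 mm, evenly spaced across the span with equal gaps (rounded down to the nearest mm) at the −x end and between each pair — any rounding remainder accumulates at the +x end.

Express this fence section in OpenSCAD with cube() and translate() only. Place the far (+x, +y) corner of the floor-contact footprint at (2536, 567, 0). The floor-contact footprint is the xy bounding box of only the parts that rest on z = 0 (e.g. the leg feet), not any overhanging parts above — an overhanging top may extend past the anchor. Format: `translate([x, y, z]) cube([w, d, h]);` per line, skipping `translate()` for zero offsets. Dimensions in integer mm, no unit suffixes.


translate([331, 491, 0]) cube([76, 76, 1410]);
translate([2460, 491, 0]) cube([76, 76, 1410]);
translate([407, 491, 194]) cube([2053, 76, 91]);
translate([407, 491, 1182]) cube([2053, 76, 91]);
translate([482, 567, 119]) cube([77, 25, 1242]);
translate([634, 567, 119]) cube([77, 25, 1242]);
translate([786, 567, 119]) cube([77, 25, 1242]);
translate([938, 567, 119]) cube([77, 25, 1242]);
translate([1090, 567, 119]) cube([77, 25, 1242]);
translate([1242, 567, 119]) cube([77, 25, 1242]);
translate([1394, 567, 119]) cube([77, 25, 1242]);
translate([1546, 567, 119]) cube([77, 25, 1242]);
translate([1698, 567, 119]) cube([77, 25, 1242]);
translate([1850, 567, 119]) cube([77, 25, 1242]);
translate([2002, 567, 119]) cube([77, 25, 1242]);
translate([2154, 567, 119]) cube([77, 25, 1242]);
translate([2306, 567, 119]) cube([77, 25, 1242]);


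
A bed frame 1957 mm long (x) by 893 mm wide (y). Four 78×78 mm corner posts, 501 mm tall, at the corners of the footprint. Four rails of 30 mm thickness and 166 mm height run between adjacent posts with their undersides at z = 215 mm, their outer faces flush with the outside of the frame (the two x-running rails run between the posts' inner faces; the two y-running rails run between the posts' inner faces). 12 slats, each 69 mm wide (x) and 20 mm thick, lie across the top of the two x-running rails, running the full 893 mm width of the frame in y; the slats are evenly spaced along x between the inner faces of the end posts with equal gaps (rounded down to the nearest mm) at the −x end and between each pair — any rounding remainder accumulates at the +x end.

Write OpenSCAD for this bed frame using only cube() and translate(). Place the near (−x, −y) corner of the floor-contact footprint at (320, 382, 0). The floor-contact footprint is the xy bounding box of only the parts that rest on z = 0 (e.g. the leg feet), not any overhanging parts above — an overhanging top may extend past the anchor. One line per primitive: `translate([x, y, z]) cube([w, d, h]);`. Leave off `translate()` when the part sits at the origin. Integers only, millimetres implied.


translate([320, 382, 0]) cube([78, 78, 501]);
translate([320, 1197, 0]) cube([78, 78, 501]);
translate([2199, 382, 0]) cube([78, 78, 501]);
translate([2199, 1197, 0]) cube([78, 78, 501]);
translate([398, 382, 215]) cube([1801, 30, 166]);
translate([398, 1245, 215]) cube([1801, 30, 166]);
translate([320, 460, 215]) cube([30, 737, 166]);
translate([2247, 460, 215]) cube([30, 737, 166]);
translate([472, 382, 381]) cube([69, 893, 20]);
translate([615, 382, 381]) cube([69, 893, 20]);
translate([758, 382, 381]) cube([69, 893, 20]);
translate([901, 382, 381]) cube([69, 893, 20]);
translate([1044, 382, 381]) cube([69, 893, 20]);
translate([1187, 382, 381]) cube([69, 893, 20]);
translate([1330, 382, 381]) cube([69, 893, 20]);
translate([1473, 382, 381]) cube([69, 893, 20]);
translate([1616, 382, 381]) cube([69, 893, 20]);
translate([1759, 382, 381]) cube([69, 893, 20]);
translate([1902, 382, 381]) cube([69, 893, 20]);
translate([2045, 382, 381]) cube([69, 893, 20]);


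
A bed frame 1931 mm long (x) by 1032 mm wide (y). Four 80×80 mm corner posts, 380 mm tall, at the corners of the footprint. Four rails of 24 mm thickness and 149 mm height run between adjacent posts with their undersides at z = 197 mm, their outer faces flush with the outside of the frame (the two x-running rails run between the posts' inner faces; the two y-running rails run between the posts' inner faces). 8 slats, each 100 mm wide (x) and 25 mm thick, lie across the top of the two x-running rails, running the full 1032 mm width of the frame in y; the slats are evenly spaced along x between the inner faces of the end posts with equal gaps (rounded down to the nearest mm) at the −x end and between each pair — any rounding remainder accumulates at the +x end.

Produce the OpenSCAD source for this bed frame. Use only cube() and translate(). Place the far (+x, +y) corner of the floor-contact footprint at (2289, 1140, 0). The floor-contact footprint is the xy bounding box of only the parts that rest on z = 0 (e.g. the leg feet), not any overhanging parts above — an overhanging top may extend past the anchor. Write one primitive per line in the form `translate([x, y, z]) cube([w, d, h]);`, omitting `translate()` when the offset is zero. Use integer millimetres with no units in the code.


translate([358, 108, 0]) cube([80, 80, 380]);
translate([358, 1060, 0]) cube([80, 80, 380]);
translate([2209, 108, 0]) cube([80, 80, 380]);
translate([2209, 1060, 0]) cube([80, 80, 380]);
translate([438, 108, 197]) cube([1771, 24, 149]);
translate([438, 1116, 197]) cube([1771, 24, 149]);
translate([358, 188, 197]) cube([24, 872, 149]);
translate([2265, 188, 197]) cube([24, 872, 149]);
translate([545, 108, 346]) cube([100, 1032, 25]);
translate([752, 108, 346]) cube([100, 1032, 25]);
translate([959, 108, 346]) cube([100, 1032, 25]);
translate([1166, 108, 346]) cube([100, 1032, 25]);
translate([1373, 108, 346]) cube([100, 1032, 25]);
translate([1580, 108, 346]) cube([100, 1032, 25]);
translate([1787, 108, 346]) cube([100, 1032, 25]);
translate([1994, 108, 346]) cube([100, 1032, 25]);


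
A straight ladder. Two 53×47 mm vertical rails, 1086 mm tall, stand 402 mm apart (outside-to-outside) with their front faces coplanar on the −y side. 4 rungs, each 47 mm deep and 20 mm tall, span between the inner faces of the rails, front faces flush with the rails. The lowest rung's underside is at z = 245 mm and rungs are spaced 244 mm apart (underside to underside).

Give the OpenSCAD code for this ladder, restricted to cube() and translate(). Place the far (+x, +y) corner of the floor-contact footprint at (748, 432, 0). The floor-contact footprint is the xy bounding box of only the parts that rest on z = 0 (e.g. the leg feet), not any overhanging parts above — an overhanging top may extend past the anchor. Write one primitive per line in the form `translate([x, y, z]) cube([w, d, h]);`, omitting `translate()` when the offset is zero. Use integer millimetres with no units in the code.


translate([346, 385, 0]) cube([53, 47, 1086]);
translate([695, 385, 0]) cube([53, 47, 1086]);
translate([399, 385, 245]) cube([296, 47, 20]);
translate([399, 385, 489]) cube([296, 47, 20]);
translate([399, 385, 733]) cube([296, 47, 20]);
translate([399, 385, 977]) cube([296, 47, 20]);


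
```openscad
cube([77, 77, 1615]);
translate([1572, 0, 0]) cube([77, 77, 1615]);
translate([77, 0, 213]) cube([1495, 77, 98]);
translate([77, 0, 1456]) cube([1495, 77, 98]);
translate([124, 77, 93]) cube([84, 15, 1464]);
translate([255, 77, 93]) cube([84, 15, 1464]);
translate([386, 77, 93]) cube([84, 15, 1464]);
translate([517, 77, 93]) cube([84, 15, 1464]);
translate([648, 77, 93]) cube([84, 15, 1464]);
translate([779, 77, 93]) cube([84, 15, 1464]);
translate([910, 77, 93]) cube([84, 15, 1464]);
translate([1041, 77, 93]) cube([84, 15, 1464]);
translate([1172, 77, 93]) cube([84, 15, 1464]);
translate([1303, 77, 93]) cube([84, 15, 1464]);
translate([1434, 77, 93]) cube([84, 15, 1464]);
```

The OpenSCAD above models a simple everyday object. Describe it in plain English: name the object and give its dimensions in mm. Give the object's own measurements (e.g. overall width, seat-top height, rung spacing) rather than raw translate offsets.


A fence section. Two 77×77 mm posts, 1615 mm tall, stand on the floor with a clear span of 1495 mm between their inner faces. Two horizontal rails of 77×98 mm section span the gap between the posts with their undersides at z = 213 mm and z = 1456 mm, flush with the posts' −y face. 11 pickets, each 84 mm wide, 15 mm thick and 1464 mm tall, are fixed to the +y face of the rails with their bottoms at z = 93 mm, spaced across the span with a 47 mm gap after the −x post and between neighbouring pickets, with 54 mm left before the +x post.


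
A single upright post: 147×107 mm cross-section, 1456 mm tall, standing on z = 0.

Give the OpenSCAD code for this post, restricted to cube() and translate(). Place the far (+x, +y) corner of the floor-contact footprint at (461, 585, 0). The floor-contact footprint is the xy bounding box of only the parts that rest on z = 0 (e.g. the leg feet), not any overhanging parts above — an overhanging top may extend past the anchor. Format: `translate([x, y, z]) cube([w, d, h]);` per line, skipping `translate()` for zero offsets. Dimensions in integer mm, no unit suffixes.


translate([314, 478, 0]) cube([147, 107, 1456]);


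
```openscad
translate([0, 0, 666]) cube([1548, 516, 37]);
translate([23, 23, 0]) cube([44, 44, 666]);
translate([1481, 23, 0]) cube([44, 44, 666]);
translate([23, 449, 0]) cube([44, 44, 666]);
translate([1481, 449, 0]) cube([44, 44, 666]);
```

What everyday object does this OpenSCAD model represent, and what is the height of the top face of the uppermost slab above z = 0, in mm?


A table. The table height is 703 mm.

A 1548×516×37 slab sits at z = 666 on four 44 mm square posts — a table. The top surface is at 666 + 37 = 703 mm.


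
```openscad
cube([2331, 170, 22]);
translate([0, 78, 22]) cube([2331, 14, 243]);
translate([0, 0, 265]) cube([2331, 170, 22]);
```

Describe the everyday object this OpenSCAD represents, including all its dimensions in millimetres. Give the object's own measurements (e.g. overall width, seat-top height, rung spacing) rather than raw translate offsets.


An I-beam lying along x, 2331 mm long. Overall section height 287 mm. Two flanges 170 mm wide (y) and 22 mm thick, one on the floor and one at the top; a web 14 mm thick runs between them, centred on the flange width.


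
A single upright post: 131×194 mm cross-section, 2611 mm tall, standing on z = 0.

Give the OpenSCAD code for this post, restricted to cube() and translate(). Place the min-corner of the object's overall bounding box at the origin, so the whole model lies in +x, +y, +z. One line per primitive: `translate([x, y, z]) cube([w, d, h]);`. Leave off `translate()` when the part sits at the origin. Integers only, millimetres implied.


cube([131, 194, 2611]);


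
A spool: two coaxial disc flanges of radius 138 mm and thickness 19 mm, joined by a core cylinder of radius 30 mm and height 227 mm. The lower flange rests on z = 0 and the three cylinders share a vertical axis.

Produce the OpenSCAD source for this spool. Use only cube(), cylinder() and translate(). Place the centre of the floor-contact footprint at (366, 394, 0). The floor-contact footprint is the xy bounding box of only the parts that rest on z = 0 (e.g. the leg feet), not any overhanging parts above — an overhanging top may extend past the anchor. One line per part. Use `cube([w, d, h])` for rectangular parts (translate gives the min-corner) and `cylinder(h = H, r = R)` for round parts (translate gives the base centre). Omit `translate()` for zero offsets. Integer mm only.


translate([366, 394, 0]) cylinder(h = 19, r = 138);
translate([366, 394, 19]) cylinder(h = 227, r = 30);
translate([366, 394, 246]) cylinder(h = 19, r = 138);


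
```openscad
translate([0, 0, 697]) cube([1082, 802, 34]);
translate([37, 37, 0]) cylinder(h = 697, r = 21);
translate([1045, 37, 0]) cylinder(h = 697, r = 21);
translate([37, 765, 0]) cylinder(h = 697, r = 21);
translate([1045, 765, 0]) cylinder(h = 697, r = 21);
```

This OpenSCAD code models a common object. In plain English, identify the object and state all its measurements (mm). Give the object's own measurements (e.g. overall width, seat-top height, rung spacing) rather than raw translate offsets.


A table: top 1082 mm (x) × 802 mm (y), 34 mm thick, upper face at z = 731 mm, on four round legs of 42 mm diameter, each leg's bounding box inset 16 mm from the nearest pair of top edges from z = 0 to the bottom of the top.


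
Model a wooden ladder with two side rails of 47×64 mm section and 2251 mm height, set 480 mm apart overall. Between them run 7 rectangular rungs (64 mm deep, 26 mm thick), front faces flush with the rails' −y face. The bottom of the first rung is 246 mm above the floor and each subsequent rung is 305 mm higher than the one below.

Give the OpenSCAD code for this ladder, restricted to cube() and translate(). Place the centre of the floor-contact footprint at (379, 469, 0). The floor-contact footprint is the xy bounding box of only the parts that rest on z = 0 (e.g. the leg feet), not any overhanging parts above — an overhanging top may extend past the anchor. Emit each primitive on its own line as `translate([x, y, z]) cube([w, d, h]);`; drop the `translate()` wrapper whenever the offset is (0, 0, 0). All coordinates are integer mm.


// rung span = 480 - 2*47 = 386
// rung[k] z = 246 + k*305
translate([139, 437, 0]) cube([47, 64, 2251]);
translate([572, 437, 0]) cube([47, 64, 2251]);
translate([186, 437, 246]) cube([386, 64, 26]);
translate([186, 437, 551]) cube([386, 64, 26]);
translate([186, 437, 856]) cube([386, 64, 26]);
translate([186, 437, 1161]) cube([386, 64, 26]);
translate([186, 437, 1466]) cube([386, 64, 26]);
translate([186, 437, 1771]) cube([386, 64, 26]);
translate([186, 437, 2076]) cube([386, 64, 26]);


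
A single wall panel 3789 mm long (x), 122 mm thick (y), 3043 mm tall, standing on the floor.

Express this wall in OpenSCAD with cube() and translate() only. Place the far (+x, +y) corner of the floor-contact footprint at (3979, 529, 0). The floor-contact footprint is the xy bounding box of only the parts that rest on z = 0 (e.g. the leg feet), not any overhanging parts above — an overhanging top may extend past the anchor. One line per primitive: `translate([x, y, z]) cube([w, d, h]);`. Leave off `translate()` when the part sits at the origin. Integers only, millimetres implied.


translate([190, 407, 0]) cube([3789, 122, 3043]);


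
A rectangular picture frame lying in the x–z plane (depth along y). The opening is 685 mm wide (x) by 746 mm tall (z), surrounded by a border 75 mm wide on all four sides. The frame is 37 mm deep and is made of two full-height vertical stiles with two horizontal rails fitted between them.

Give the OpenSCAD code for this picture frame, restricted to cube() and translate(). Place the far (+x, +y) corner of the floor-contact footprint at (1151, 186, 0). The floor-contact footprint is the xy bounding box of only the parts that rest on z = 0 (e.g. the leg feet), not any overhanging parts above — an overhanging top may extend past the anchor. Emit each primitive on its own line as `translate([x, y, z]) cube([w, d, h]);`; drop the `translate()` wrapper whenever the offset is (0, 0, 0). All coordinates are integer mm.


translate([316, 149, 0]) cube([75, 37, 896]);
translate([1076, 149, 0]) cube([75, 37, 896]);
translate([391, 149, 0]) cube([685, 37, 75]);
translate([391, 149, 821]) cube([685, 37, 75]);


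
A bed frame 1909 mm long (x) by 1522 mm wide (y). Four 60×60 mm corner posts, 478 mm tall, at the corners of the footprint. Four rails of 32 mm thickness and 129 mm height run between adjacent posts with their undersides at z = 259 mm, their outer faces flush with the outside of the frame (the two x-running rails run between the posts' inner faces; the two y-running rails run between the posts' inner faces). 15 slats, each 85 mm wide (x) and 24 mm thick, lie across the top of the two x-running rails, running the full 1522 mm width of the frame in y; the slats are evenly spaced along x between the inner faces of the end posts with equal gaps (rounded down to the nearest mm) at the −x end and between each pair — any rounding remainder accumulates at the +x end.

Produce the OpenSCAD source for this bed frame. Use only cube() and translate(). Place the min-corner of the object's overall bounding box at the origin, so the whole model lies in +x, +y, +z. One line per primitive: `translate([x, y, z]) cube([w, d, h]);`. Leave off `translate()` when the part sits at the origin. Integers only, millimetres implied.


cube([60, 60, 478]);
translate([0, 1462, 0]) cube([60, 60, 478]);
translate([1849, 0, 0]) cube([60, 60, 478]);
translate([1849, 1462, 0]) cube([60, 60, 478]);
translate([60, 0, 259]) cube([1789, 32, 129]);
translate([60, 1490, 259]) cube([1789, 32, 129]);
translate([0, 60, 259]) cube([32, 1402, 129]);
translate([1877, 60, 259]) cube([32, 1402, 129]);
translate([92, 0, 388]) cube([85, 1522, 24]);
translate([209, 0, 388]) cube([85, 1522, 24]);
translate([326, 0, 388]) cube([85, 1522, 24]);
translate([443, 0, 388]) cube([85, 1522, 24]);
translate([560, 0, 388]) cube([85, 1522, 24]);
translate([677, 0, 388]) cube([85, 1522, 24]);
translate([794, 0, 388]) cube([85, 1522, 24]);
translate([911, 0, 388]) cube([85, 1522, 24]);
translate([1028, 0, 388]) cube([85, 1522, 24]);
translate([1145, 0, 388]) cube([85, 1522, 24]);
translate([1262, 0, 388]) cube([85, 1522, 24]);
translate([1379, 0, 388]) cube([85, 1522, 24]);
translate([1496, 0, 388]) cube([85, 1522, 24]);
translate([1613, 0, 388]) cube([85, 1522, 24]);
translate([1730, 0, 388]) cube([85, 1522, 24]);


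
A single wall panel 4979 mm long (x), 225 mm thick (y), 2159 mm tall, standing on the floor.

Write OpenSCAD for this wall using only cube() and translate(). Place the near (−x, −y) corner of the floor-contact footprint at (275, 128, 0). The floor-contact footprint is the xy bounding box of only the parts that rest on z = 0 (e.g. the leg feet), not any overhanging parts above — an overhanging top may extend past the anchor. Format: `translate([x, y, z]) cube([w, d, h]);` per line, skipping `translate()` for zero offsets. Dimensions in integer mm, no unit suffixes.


translate([275, 128, 0]) cube([4979, 225, 2159]);


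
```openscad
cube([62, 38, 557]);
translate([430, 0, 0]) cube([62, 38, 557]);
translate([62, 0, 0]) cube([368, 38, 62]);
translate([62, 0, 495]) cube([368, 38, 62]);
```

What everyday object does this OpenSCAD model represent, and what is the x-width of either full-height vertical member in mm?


A picture frame. The border width is 62 mm.

Four thin pieces enclosing a rectangular opening — a picture frame. The two full-height stiles are 557 mm tall; the top rail sits at z = 495 and is 62 mm tall, so the border above the opening is 557 − 495 = 62 mm, matching the stile x-width.


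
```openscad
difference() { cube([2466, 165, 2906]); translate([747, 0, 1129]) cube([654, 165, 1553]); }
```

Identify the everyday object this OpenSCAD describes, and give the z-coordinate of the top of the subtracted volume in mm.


A wall with a window opening. The window head height is 2682 mm.

A wall with a rectangular opening subtracted — a window. Sill at z = 1129, opening 1553 mm tall, so the head is at 1129 + 1553 = 2682 mm.


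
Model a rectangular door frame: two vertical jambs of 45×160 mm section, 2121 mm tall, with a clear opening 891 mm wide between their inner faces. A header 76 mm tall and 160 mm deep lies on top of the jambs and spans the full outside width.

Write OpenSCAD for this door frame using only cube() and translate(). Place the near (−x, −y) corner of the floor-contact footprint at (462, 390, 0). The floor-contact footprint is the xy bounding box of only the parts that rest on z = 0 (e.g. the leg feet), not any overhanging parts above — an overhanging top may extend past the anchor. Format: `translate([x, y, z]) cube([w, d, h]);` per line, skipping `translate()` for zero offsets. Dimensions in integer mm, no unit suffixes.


translate([462, 390, 0]) cube([45, 160, 2121]);
translate([1398, 390, 0]) cube([45, 160, 2121]);
translate([462, 390, 2121]) cube([981, 160, 76]);


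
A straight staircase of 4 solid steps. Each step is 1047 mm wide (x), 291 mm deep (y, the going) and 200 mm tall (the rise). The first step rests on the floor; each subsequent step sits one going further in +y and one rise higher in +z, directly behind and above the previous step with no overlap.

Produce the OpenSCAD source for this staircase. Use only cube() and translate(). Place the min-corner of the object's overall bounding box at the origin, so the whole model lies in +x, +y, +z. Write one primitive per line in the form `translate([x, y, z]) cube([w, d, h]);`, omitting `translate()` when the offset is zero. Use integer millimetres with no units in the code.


cube([1047, 291, 200]);
translate([0, 291, 200]) cube([1047, 291, 200]);
translate([0, 582, 400]) cube([1047, 291, 200]);
translate([0, 873, 600]) cube([1047, 291, 200]);


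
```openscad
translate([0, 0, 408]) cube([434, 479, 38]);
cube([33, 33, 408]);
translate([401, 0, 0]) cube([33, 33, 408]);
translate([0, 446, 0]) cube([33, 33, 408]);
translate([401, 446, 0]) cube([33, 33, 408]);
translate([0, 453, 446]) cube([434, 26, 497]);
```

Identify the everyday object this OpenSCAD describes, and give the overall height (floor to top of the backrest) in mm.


A chair. The overall height is 943 mm.

A slab on four corner posts with a tall panel at the back — a chair. The seat slab sits at z = 408 with thickness 38, and the 497 mm backrest starts at the seat top, so the overall height is 408 + 38 + 497 = 943 mm.


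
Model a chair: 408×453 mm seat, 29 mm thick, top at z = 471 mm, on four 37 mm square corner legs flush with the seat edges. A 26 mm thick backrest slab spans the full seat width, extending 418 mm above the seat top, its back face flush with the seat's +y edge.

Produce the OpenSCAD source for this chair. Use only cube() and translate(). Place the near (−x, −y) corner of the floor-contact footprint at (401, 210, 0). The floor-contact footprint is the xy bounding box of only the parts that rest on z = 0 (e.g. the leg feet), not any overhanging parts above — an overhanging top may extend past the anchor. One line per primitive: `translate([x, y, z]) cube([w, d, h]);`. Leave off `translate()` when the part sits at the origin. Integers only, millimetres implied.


// leg_h = 471 - 29 = 442
translate([401, 210, 442]) cube([408, 453, 29]);
translate([401, 210, 0]) cube([37, 37, 442]);
translate([772, 210, 0]) cube([37, 37, 442]);
translate([401, 626, 0]) cube([37, 37, 442]);
translate([772, 626, 0]) cube([37, 37, 442]);
translate([401, 637, 471]) cube([408, 26, 418]);


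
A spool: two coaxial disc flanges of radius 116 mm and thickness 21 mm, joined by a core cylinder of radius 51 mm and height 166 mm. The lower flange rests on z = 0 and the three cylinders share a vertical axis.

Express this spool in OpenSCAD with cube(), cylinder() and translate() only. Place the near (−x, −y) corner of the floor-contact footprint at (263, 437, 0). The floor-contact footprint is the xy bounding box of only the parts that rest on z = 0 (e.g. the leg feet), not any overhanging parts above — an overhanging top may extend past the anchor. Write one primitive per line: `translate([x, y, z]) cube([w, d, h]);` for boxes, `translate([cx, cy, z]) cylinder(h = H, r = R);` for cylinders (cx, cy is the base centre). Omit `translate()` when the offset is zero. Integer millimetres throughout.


translate([379, 553, 0]) cylinder(h = 21, r = 116);
translate([379, 553, 21]) cylinder(h = 166, r = 51);
translate([379, 553, 187]) cylinder(h = 21, r = 116);
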